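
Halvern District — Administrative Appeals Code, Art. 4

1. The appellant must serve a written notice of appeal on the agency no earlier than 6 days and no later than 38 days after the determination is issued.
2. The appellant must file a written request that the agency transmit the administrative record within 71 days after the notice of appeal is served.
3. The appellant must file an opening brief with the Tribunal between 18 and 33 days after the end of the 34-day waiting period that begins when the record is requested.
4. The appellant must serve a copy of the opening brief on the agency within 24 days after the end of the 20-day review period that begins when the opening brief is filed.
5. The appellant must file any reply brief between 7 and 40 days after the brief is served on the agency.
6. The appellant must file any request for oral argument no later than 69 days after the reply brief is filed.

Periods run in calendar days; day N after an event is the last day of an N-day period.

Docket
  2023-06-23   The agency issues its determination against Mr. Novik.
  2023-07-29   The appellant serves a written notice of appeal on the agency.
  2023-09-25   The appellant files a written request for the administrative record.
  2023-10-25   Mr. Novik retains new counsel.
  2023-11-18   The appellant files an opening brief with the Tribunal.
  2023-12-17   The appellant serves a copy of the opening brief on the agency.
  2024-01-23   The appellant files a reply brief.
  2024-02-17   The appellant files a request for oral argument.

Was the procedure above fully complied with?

Yes

Step 1 — 6 and 38 days from 2023-06-23 (when the determination is issued) are 2023-06-29 and 2023-07-31 respectively; done 2023-07-29, which is between those dates.
Step 2 — counting 71 days from 2023-07-29 (when the notice of appeal is served) gives a deadline of 2023-10-08; 2023-09-25 is within that limit.
Step 3 — 18 and 33 days from 2023-10-29 (end of the 34-day waiting period, which began when the record is requested on 2023-09-25) are 2023-11-16 and 2023-12-01 respectively; done 2023-11-18, which is between those dates.
Step 4 — counting 24 days from 2023-12-08 (end of the 20-day review period, which began when the opening brief is filed on 2023-11-18) gives a deadline of 2024-01-01; 2023-12-17 is within that limit.
Step 5 — 7 and 40 days from 2023-12-17 (when the brief is served on the agency) are 2023-12-24 and 2024-01-26 respectively; done 2024-01-23, which is between those dates.
Step 6 — counting 69 days from 2024-01-23 (when the reply brief is filed) gives a deadline of 2024-04-01; done 2024-02-17 — timely.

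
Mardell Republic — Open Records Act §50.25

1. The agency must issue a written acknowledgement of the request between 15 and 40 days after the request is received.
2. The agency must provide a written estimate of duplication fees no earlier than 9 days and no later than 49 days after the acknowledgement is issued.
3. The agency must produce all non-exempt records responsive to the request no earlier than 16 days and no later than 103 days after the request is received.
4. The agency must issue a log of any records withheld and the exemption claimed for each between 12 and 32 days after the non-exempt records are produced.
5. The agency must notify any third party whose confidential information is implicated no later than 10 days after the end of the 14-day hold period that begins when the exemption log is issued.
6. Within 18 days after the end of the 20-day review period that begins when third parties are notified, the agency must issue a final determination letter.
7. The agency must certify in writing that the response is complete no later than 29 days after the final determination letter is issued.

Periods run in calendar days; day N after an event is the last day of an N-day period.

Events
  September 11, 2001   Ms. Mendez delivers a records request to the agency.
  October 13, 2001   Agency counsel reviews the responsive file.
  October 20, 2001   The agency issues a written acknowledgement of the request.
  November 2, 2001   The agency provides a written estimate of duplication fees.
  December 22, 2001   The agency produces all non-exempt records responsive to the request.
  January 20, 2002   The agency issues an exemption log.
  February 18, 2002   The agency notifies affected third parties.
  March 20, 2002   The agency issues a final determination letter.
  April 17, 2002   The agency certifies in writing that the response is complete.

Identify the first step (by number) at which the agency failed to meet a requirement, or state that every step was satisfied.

Step 5

Step 1 — 15 and 40 days from September 11, 2001 (when the request is received) are September 26, 2001 and October 21, 2001 respectively; October 20, 2001 falls inside that range.
Step 2 — 9 and 49 days from October 20, 2001 (when the acknowledgement is issued) are October 29, 2001 and December 8, 2001 respectively; done November 2, 2001 — within the window.
Step 3 — 16 and 103 days from September 11, 2001 (when the request is received) are September 27, 2001 and December 23, 2001 respectively; December 22, 2001 falls inside that range.
Step 4 — 12 and 32 days from December 22, 2001 (when the non-exempt records are produced) are January 3, 2002 and January 23, 2002 respectively; done January 20, 2002 — within the window.
Step 5 — counting 10 days from February 3, 2002 (end of the 14-day hold period, which began when the exemption log is issued on January 20, 2002) gives a deadline of February 13, 2002; not done until February 18, 2002, 5 days after the deadline.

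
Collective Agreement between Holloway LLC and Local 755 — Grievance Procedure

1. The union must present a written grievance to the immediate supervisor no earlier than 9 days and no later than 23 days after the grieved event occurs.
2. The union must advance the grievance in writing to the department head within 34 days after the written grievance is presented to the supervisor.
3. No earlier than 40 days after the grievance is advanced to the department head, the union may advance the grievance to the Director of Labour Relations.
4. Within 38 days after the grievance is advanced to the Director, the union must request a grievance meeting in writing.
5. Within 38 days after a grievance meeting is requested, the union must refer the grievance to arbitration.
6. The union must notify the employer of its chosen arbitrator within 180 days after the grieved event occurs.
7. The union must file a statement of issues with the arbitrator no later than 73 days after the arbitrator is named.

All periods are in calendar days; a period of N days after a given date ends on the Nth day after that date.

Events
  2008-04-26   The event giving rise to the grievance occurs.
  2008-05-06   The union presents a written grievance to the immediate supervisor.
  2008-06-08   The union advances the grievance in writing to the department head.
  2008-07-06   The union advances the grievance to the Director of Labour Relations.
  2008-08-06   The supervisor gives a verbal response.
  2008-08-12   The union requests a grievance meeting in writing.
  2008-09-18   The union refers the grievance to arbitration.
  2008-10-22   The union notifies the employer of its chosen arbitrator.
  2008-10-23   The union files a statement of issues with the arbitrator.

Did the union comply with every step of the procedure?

No

Step 1: the window is 9–23 days after 2008-04-26 (when the grieved event occurs), so 2008-05-05 through 2008-05-19; done 2008-05-06, which is between those dates.
Step 2: 34 days after 2008-05-06 (when the written grievance is presented to the supervisor) is 2008-06-09; completed 2008-06-08, before the deadline.
Step 3: the earliest permitted date is 40 days after 2008-06-08 (when the grievance is advanced to the department head), i.e. 2008-07-18; done 2008-07-06 — 12 days too early.
That is the first point of non-compliance.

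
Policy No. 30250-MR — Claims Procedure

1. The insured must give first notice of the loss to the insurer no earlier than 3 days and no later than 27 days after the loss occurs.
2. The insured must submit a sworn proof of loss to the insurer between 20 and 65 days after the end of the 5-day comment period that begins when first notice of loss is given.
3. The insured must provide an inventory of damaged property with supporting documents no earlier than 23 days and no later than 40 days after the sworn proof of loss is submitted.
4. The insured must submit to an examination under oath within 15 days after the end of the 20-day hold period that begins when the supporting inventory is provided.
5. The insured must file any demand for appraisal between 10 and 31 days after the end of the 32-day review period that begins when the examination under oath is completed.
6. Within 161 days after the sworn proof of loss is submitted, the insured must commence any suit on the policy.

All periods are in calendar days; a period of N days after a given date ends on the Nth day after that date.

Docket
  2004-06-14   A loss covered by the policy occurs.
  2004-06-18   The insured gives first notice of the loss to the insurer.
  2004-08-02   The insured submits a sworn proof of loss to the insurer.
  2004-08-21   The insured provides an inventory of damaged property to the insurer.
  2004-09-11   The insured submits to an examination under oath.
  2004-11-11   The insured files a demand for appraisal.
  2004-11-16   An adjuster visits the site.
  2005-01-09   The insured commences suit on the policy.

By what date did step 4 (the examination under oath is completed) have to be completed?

2004-09-25

The supporting inventory is provided on 2004-08-21; the 20-day hold period therefore ends 2004-09-10, and step 4 runs from that date. 15 days after 2004-09-10 is 2004-09-25.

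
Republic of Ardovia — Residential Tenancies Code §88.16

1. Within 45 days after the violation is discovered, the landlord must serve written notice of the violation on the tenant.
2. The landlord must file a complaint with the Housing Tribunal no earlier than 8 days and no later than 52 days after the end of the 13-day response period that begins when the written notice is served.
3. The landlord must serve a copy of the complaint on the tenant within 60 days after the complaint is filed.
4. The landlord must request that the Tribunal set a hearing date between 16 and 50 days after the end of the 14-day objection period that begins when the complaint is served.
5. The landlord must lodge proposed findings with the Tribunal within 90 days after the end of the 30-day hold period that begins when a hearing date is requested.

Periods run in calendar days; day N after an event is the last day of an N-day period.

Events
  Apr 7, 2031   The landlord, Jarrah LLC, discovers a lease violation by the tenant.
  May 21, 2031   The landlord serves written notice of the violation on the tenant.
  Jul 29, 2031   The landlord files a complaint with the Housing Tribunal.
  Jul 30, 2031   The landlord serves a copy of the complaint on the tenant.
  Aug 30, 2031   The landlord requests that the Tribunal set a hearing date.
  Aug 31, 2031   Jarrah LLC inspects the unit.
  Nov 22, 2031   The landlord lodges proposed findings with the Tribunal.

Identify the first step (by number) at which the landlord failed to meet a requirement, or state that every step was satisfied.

Step 2

Step 1: 45 days after Apr 7, 2031 (when the violation is discovered) is May 22, 2031; May 21, 2031 is within that limit.
Step 2: the window is 8–52 days after Jun 3, 2031 (end of the 13-day response period, which began when the written notice is served on May 21, 2031), so Jun 11, 2031 through Jul 25, 2031; done Jul 29, 2031 — 4 days after the window closed.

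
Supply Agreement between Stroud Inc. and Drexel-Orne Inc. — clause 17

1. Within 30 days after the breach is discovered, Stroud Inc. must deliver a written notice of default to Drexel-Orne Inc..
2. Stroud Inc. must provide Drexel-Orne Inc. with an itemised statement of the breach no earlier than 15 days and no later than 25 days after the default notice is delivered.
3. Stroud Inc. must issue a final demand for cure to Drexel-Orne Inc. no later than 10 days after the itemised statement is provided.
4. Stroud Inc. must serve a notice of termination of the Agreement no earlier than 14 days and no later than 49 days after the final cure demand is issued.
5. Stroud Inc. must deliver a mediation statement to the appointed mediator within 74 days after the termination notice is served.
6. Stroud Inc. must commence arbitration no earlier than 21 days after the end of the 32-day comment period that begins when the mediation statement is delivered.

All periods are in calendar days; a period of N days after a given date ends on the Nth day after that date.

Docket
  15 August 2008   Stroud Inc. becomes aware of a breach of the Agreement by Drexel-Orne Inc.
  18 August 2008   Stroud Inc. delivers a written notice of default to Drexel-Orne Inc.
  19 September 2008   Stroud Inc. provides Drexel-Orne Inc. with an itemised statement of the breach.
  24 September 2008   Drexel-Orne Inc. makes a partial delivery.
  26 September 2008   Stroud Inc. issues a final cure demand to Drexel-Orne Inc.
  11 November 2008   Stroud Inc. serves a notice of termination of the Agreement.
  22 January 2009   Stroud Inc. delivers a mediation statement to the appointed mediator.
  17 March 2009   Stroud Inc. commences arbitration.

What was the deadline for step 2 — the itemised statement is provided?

12 September 2008

Step 2 runs from 18 August 2008, when the default notice is delivered. The window is 15–25 days after 18 August 2008; it closes on 12 September 2008.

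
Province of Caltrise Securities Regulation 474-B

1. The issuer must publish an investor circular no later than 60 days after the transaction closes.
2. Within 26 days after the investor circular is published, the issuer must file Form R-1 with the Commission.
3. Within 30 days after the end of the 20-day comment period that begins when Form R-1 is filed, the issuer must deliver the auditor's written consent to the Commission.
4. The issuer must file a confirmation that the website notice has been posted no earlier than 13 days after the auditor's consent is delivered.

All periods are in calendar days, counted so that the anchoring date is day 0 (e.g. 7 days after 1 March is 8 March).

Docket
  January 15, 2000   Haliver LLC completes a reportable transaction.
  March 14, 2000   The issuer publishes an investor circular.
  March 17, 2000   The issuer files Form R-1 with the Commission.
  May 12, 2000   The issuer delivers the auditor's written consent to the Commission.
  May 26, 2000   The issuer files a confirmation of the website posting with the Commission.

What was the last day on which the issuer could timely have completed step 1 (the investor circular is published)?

March 15, 2000

Step 1 runs from January 15, 2000, when the transaction closes. 60 days after January 15, 2000 is March 15, 2000.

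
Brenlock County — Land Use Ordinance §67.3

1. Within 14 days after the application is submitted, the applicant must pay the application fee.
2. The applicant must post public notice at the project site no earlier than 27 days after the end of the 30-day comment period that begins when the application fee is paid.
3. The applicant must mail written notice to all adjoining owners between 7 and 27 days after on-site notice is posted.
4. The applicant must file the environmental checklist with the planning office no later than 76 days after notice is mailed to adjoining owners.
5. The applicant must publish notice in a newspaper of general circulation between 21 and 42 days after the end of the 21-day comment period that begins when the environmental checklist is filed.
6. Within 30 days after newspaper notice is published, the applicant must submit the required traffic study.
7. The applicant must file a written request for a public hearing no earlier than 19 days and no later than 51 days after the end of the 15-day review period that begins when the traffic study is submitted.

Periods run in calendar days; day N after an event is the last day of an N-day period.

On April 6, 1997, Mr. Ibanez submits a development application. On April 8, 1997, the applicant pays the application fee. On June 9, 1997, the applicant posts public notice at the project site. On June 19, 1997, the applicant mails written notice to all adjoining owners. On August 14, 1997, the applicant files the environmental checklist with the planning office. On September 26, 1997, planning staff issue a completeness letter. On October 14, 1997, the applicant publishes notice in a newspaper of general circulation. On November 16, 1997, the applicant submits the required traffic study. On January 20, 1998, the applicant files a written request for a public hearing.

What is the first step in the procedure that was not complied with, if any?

Step 6

Step 1 — counting 14 days from April 6, 1997 (when the application is submitted) gives a deadline of April 20, 1997; completed April 8, 1997, before the deadline.
Step 2 — must wait 27 days from May 8, 1997 (end of the 30-day comment period, which began when the application fee is paid on April 8, 1997), so not before June 4, 1997; done June 9, 1997 — permitted.
Step 3 — 7 and 27 days from June 9, 1997 (when on-site notice is posted) are June 16, 1997 and July 6, 1997 respectively; done June 19, 1997, which is between those dates.
Step 4 — counting 76 days from June 19, 1997 (when notice is mailed to adjoining owners) gives a deadline of September 3, 1997; August 14, 1997 is within that limit.
Step 5 — 21 and 42 days from September 4, 1997 (end of the 21-day comment period, which began when the environmental checklist is filed on August 14, 1997) are September 25, 1997 and October 16, 1997 respectively; done October 14, 1997, which is between those dates.
Step 6 — counting 30 days from October 14, 1997 (when newspaper notice is published) gives a deadline of November 13, 1997; November 16, 1997 misses that deadline by 3 days.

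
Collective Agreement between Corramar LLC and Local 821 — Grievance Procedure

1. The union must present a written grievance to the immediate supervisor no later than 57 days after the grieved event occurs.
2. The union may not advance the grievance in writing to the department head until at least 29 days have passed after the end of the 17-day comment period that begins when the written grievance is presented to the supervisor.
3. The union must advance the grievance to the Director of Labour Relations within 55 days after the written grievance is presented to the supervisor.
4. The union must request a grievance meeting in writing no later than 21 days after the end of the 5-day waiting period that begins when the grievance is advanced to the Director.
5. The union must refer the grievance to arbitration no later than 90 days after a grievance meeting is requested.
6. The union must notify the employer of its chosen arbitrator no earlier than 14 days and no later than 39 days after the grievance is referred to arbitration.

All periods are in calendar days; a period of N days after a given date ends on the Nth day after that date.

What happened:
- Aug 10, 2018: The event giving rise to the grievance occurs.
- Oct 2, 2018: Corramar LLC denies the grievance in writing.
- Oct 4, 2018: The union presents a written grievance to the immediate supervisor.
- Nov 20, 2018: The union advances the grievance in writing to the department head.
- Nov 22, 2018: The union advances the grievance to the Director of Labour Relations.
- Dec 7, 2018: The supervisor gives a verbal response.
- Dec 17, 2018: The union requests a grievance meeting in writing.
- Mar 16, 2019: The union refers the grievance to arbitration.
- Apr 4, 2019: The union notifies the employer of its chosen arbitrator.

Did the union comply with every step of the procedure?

Step 1: 57 days after Aug 10, 2018 (when the grieved event occurs) is Oct 6, 2018; Oct 4, 2018 is within that limit.
Step 2: the earliest permitted date is 29 days after Oct 21, 2018 (end of the 17-day comment period, which began when the written grievance is presented to the supervisor on Oct 4, 2018), i.e. Nov 19, 2018; done Nov 20, 2018, after the minimum wait.
Step 3: 55 days after Oct 4, 2018 (when the written grievance is presented to the supervisor) is Nov 28, 2018; completed Nov 22, 2018, before the deadline.
Step 4: 21 days after Nov 27, 2018 (end of the 5-day waiting period, which began when the grievance is advanced to the Director on Nov 22, 2018) is Dec 18, 2018; Dec 17, 2018 is within that limit.
Step 5: 90 days after Dec 17, 2018 (when a grievance meeting is requested) is Mar 17, 2019; done Mar 16, 2019 — timely.
Step 6: the window is 14–39 days after Mar 16, 2019 (when the grievance is referred to arbitration), so Mar 30, 2019 through Apr 24, 2019; done Apr 4, 2019, which is between those dates.

Yes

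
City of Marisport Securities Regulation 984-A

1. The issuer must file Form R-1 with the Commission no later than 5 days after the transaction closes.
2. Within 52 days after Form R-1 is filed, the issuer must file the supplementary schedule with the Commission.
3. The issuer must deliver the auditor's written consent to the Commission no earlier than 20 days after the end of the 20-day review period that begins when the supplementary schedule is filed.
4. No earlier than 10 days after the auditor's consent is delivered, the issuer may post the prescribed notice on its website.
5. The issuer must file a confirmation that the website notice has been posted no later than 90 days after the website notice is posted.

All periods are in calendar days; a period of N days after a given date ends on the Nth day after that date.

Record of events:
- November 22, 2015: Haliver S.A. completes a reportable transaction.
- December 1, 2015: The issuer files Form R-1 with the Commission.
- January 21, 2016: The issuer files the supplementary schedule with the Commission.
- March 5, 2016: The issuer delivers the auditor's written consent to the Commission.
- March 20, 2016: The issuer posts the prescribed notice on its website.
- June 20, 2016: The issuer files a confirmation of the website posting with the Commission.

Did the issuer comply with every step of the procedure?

(1) due by November 22, 2015 + 5 days = November 27, 2015; not done until December 1, 2015, 4 days after the deadline.
That is the first point of non-compliance.

No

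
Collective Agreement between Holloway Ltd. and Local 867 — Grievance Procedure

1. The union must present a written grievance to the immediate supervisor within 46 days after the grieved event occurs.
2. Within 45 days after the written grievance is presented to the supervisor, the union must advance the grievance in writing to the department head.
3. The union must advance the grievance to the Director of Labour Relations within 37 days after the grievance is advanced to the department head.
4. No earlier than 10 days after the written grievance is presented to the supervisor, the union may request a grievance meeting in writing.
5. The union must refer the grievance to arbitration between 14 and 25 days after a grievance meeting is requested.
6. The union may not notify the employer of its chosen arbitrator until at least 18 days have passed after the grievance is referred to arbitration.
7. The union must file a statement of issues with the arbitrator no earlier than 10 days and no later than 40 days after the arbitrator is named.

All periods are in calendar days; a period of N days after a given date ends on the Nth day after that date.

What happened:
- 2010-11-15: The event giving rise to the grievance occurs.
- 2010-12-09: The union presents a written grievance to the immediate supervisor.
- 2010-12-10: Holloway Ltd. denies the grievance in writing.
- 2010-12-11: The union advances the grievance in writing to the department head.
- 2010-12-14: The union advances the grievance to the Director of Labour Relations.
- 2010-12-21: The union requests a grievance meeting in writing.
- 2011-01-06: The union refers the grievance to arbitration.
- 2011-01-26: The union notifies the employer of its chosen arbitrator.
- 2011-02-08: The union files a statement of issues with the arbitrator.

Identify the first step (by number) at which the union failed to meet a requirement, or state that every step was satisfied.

None — every step was satisfied

(1) due by 2010-11-15 + 46 days = 2010-12-31; done 2010-12-09 — timely.
(2) due by 2010-12-09 + 45 days = 2011-01-23; 2010-12-11 is within that limit.
(3) due by 2010-12-11 + 37 days = 2011-01-17; completed 2010-12-14, before the deadline.
(4) permitted from 2010-12-09 + 10 days = 2010-12-19 onward; done 2010-12-21, after the minimum wait.
(5) the permitted window runs from 2010-12-21 + 14 = 2011-01-04 to 2010-12-21 + 25 = 2011-01-15; done 2011-01-06, which is between those dates.
(6) permitted from 2011-01-06 + 18 days = 2011-01-24 onward; done 2011-01-26 — permitted.
(7) the permitted window runs from 2011-01-26 + 10 = 2011-02-05 to 2011-01-26 + 40 = 2011-03-07; done 2011-02-08 — within the window.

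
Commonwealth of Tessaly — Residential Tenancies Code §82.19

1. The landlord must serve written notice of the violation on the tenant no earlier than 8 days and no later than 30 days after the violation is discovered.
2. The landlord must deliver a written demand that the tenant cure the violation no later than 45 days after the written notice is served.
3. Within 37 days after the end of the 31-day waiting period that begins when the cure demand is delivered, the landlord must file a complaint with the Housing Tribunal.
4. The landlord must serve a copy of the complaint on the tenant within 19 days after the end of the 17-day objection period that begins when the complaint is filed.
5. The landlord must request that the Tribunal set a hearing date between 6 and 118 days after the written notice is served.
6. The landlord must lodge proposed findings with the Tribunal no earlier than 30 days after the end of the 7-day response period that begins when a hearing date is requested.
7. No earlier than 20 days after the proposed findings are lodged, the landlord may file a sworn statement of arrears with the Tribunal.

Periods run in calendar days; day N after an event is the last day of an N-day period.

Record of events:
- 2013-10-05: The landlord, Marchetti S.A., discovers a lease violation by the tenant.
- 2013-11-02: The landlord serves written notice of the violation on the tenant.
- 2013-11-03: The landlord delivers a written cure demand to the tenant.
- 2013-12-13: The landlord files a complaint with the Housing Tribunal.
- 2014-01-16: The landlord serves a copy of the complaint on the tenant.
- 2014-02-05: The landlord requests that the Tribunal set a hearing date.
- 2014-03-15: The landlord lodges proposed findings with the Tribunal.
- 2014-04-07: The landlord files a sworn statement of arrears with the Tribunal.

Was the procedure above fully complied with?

Step 1: the window is 8–30 days after 2013-10-05 (when the violation is discovered), so 2013-10-13 through 2013-11-04; 2013-11-02 falls inside that range.
Step 2: 45 days after 2013-11-02 (when the written notice is served) is 2013-12-17; completed 2013-11-03, before the deadline.
Step 3: 37 days after 2013-12-04 (end of the 31-day waiting period, which began when the cure demand is delivered on 2013-11-03) is 2014-01-10; done 2013-12-13 — timely.
Step 4: 19 days after 2013-12-30 (end of the 17-day objection period, which began when the complaint is filed on 2013-12-13) is 2014-01-18; 2014-01-16 is within that limit.
Step 5: the window is 6–118 days after 2013-11-02 (when the written notice is served), so 2013-11-08 through 2014-02-28; done 2014-02-05 — within the window.
Step 6: the earliest permitted date is 30 days after 2014-02-12 (end of the 7-day response period, which began when a hearing date is requested on 2014-02-05), i.e. 2014-03-14; done 2014-03-15, after the minimum wait.
Step 7: the earliest permitted date is 20 days after 2014-03-15 (when the proposed findings are lodged), i.e. 2014-04-04; done 2014-04-07, after the minimum wait.

Yes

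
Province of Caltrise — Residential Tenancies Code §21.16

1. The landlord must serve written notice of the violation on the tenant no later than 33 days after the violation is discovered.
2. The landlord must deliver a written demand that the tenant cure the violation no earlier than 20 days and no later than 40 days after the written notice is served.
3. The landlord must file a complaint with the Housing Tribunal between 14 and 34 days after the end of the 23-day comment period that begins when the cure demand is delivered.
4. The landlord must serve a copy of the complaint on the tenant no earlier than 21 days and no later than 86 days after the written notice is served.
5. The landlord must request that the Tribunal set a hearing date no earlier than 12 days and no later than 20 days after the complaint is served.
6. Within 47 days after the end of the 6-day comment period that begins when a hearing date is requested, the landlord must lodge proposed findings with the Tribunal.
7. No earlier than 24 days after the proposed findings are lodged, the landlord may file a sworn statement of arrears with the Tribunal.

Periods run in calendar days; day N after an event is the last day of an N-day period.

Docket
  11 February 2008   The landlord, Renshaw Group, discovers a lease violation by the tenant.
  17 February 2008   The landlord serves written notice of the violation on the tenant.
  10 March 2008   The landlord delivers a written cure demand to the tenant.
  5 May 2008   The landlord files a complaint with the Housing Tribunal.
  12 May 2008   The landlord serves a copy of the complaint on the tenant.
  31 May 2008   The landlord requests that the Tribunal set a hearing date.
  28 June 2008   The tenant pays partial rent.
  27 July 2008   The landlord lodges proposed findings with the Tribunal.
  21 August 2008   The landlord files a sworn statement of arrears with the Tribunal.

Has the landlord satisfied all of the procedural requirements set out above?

Step 1: 33 days after 11 February 2008 (when the violation is discovered) is 15 March 2008; completed 17 February 2008, before the deadline.
Step 2: the window is 20–40 days after 17 February 2008 (when the written notice is served), so 8 March 2008 through 28 March 2008; done 10 March 2008 — within the window.
Step 3: the window is 14–34 days after 2 April 2008 (end of the 23-day comment period, which began when the cure demand is delivered on 10 March 2008), so 16 April 2008 through 6 May 2008; done 5 May 2008 — within the window.
Step 4: the window is 21–86 days after 17 February 2008 (when the written notice is served), so 9 March 2008 through 13 May 2008; 12 May 2008 falls inside that range.
Step 5: the window is 12–20 days after 12 May 2008 (when the complaint is served), so 24 May 2008 through 1 June 2008; done 31 May 2008, which is between those dates.
Step 6: 47 days after 6 June 2008 (end of the 6-day comment period, which began when a hearing date is requested on 31 May 2008) is 23 July 2008; not done until 27 July 2008, 4 days after the deadline.
Later steps need not be reached.

No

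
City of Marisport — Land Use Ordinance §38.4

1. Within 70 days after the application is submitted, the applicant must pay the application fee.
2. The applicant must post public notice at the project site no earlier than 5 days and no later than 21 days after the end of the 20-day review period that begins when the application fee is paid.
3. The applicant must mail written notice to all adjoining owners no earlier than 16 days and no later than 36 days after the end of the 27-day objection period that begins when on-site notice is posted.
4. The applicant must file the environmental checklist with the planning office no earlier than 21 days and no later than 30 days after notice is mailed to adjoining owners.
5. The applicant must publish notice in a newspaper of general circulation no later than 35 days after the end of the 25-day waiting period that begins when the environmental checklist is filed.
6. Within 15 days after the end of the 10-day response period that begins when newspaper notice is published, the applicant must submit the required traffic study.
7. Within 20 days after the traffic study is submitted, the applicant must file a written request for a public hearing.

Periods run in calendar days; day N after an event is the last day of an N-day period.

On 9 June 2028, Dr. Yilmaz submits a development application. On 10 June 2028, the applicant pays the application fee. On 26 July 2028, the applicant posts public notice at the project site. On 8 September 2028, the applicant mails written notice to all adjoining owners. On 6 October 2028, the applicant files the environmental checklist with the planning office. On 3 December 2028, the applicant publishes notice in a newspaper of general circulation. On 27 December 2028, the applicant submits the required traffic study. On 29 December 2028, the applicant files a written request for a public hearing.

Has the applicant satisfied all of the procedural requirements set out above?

No

Step 1 — counting 70 days from 9 June 2028 (when the application is submitted) gives a deadline of 18 August 2028; done 10 June 2028 — timely.
Step 2 — 5 and 21 days from 30 June 2028 (end of the 20-day review period, which began when the application fee is paid on 10 June 2028) are 5 July 2028 and 21 July 2028 respectively; done 26 July 2028 — 5 days after the window closed.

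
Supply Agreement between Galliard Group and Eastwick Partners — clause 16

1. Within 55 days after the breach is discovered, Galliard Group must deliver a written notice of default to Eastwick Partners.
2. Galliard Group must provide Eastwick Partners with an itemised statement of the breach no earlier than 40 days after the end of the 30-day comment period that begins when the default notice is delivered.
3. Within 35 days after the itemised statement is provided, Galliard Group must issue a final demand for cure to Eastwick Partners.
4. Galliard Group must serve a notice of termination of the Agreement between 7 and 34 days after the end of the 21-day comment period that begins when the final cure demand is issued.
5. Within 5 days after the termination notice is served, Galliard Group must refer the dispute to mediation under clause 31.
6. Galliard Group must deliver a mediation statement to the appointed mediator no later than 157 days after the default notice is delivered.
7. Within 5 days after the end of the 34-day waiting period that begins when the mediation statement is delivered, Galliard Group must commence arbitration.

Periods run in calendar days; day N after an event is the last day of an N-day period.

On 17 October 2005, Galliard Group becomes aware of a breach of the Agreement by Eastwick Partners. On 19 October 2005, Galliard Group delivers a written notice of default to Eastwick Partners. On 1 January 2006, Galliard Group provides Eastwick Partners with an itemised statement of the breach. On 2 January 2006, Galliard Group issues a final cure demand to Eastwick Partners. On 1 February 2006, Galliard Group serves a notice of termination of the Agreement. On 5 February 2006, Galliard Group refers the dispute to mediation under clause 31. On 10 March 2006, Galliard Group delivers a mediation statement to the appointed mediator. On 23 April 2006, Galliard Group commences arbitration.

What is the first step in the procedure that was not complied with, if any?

Step 1: 55 days after 17 October 2005 (when the breach is discovered) is 11 December 2005; done 19 October 2005 — timely.
Step 2: the earliest permitted date is 40 days after 18 November 2005 (end of the 30-day comment period, which began when the default notice is delivered on 19 October 2005), i.e. 28 December 2005; done 1 January 2006, after the minimum wait.
Step 3: 35 days after 1 January 2006 (when the itemised statement is provided) is 5 February 2006; done 2 January 2006 — timely.
Step 4: the window is 7–34 days after 23 January 2006 (end of the 21-day comment period, which began when the final cure demand is issued on 2 January 2006), so 30 January 2006 through 26 February 2006; done 1 February 2006, which is between those dates.
Step 5: 5 days after 1 February 2006 (when the termination notice is served) is 6 February 2006; done 5 February 2006 — timely.
Step 6: 157 days after 19 October 2005 (when the default notice is delivered) is 25 March 2006; completed 10 March 2006, before the deadline.
Step 7: 5 days after 13 April 2006 (end of the 34-day waiting period, which began when the mediation statement is delivered on 10 March 2006) is 18 April 2006; done 23 April 2006 — 5 days late.
The analysis stops there.

Step 7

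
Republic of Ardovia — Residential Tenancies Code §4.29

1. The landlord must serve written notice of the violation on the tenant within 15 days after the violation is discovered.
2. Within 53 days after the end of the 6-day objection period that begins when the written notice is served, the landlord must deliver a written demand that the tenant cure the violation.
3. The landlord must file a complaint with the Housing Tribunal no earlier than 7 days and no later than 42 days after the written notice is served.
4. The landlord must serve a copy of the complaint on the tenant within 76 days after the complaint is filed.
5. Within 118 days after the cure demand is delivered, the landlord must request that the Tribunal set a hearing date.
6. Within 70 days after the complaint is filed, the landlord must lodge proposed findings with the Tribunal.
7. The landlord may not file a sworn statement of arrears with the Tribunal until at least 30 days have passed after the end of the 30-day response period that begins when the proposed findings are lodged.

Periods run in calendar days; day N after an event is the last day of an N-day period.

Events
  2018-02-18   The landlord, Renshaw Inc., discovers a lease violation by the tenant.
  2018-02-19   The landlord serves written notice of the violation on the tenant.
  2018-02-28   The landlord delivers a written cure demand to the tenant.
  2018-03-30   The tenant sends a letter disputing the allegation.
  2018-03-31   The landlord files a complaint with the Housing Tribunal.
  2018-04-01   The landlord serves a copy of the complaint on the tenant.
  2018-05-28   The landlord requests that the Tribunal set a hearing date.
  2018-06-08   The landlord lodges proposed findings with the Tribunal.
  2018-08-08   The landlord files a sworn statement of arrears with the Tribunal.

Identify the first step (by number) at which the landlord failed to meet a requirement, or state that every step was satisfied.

(1) due by 2018-02-18 + 15 days = 2018-03-05; completed 2018-02-19, before the deadline.
(2) due by 2018-02-25 + 53 days = 2018-04-19; done 2018-02-28 — timely.
(3) the permitted window runs from 2018-02-19 + 7 = 2018-02-26 to 2018-02-19 + 42 = 2018-04-02; done 2018-03-31, which is between those dates.
(4) due by 2018-03-31 + 76 days = 2018-06-15; 2018-04-01 is within that limit.
(5) due by 2018-02-28 + 118 days = 2018-06-26; done 2018-05-28 — timely.
(6) due by 2018-03-31 + 70 days = 2018-06-09; done 2018-06-08 — timely.
(7) permitted from 2018-07-08 + 30 days = 2018-08-07 onward; done 2018-08-08 — permitted.

None — every step was satisfied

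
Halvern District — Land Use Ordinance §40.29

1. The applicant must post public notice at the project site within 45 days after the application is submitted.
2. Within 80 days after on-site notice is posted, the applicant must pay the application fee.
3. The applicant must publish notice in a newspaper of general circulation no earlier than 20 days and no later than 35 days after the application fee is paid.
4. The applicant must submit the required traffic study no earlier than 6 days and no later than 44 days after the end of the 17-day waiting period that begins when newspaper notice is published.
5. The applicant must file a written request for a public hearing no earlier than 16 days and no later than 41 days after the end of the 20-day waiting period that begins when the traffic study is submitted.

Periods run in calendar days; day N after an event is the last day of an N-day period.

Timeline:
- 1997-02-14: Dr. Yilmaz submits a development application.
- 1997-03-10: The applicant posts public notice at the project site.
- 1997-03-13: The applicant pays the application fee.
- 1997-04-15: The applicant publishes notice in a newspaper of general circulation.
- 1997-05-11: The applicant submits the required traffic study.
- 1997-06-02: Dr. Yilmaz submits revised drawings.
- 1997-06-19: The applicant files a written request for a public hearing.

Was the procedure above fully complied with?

Yes

Step 1 — counting 45 days from 1997-02-14 (when the application is submitted) gives a deadline of 1997-03-31; done 1997-03-10 — timely.
Step 2 — counting 80 days from 1997-03-10 (when on-site notice is posted) gives a deadline of 1997-05-29; 1997-03-13 is within that limit.
Step 3 — 20 and 35 days from 1997-03-13 (when the application fee is paid) are 1997-04-02 and 1997-04-17 respectively; done 1997-04-15, which is between those dates.
Step 4 — 6 and 44 days from 1997-05-02 (end of the 17-day waiting period, which began when newspaper notice is published on 1997-04-15) are 1997-05-08 and 1997-06-15 respectively; done 1997-05-11 — within the window.
Step 5 — 16 and 41 days from 1997-05-31 (end of the 20-day waiting period, which began when the traffic study is submitted on 1997-05-11) are 1997-06-16 and 1997-07-11 respectively; done 1997-06-19, which is between those dates.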